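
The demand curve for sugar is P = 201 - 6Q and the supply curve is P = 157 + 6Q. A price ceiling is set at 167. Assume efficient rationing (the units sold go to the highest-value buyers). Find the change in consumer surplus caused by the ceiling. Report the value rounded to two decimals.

8.00

Without the control, 201 - 6Q = 157 + 6Q so Q* = 3.6667 and P* = 179.
At the ceiling price 167, quantity supplied is (167 - 157)/6 = 1.6667; supply is the short side, so Q = 1.6667 trades at P = 167.
CS goes from (1/2)(3.6667)(22) = 40.3333 to 48.3333 (computed as (201 - 167)(1.6667) - (1/2)(6)(1.6667)^2), a change of 8.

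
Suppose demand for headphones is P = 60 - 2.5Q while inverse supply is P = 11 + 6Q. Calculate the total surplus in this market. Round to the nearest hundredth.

141.24

Equilibrium: 60 - 2.5Q = 11 + 6Q, so Q* = 5.7647 and P* = 45.5882.
CS = (1/2)(5.7647)(14.4118) = 41.5398 and PS = (1/2)(5.7647)(34.5882) = 99.6955, so total surplus = 141.2353.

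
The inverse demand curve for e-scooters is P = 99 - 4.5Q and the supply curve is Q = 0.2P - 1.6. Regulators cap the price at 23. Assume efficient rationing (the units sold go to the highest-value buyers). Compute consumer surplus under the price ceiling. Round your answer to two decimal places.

Rewriting supply in inverse form: P = 8 + 5Q.
Without the control, 99 - 4.5Q = 8 + 5Q so Q* = 9.5789 and P* = 55.8947.
At P = 23, sellers supply (23 - 8)/5 = 3 while buyers want more, so the quantity traded is 3 at price 23.
The demand price at Q = 3 is 85.5. CS is the trapezoid between demand and 23 over [0, 3]: (1/2)[(99 - 23) + (85.5 - 23)](3) = 207.75.

207.75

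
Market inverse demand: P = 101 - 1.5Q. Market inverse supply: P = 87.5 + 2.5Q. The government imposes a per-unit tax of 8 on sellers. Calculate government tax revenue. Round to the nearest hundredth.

11.00

Pre-tax equilibrium: 101 - 1.5Q = 87.5 + 2.5Q gives Q* = 3.375, P* = 95.9375.
With the tax, sellers need 8 more per unit: 101 - 1.5Q = 87.5 + 2.5Q + 8, so Q_t = 1.375. Buyers pay P_b = 98.9375; sellers receive P_s = P_b - 8 = 90.9375.
Tax revenue = t x Q_t = 8 x 1.375 = 11.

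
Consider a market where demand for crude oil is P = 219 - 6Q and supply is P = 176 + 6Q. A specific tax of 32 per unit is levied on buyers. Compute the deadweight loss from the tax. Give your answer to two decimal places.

42.67

Pre-tax equilibrium: 219 - 6Q = 176 + 6Q gives Q* = 3.5833, P* = 197.5.
With the tax, buyers' net willingness to pay falls by 32: (219 - 32) - 6Q = 176 + 6Q, so Q_t = 0.9167. Buyers pay P_b = 213.5; sellers receive P_s = P_b - 32 = 181.5.
Deadweight loss is the triangle between the curves from Q_t to Q*: (1/2)(3.5833 - 0.9167)(32) = 42.6667.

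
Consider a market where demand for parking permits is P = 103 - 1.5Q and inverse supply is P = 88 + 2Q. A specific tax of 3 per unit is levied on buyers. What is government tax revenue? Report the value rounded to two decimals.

10.29

Without the tax, 103 - 1.5Q = 88 + 2Q so Q* = 4.2857 and P* = 96.5714.
A tax on buyers shifts demand down by 3: (103 - 3) - 1.5Q = 88 + 2Q, so Q_t = 3.4286. Buyers pay P_b = 97.8571; sellers receive P_s = P_b - 3 = 94.8571.
Tax revenue = t x Q_t = 3 x 3.4286 = 10.2857.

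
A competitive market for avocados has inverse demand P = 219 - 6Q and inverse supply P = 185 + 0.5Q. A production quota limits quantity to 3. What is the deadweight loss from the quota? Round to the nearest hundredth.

Unrestricted equilibrium: Q* = (219 - 185)/(6 + 0.5) = 5.2308.
At Q = 3 the demand price is 219 - 6(3) = 201 and the supply price is 185 + 0.5(3) = 186.5.
Deadweight loss is the triangle between the curves from 3 to 5.2308: (1/2)(201 - 186.5)(5.2308 - 3) = 16.1731.

16.17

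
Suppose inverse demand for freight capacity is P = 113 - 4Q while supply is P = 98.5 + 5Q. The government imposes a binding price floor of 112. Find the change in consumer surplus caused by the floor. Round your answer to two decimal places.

-5.07

Free-market equilibrium: 113 - 4Q = 98.5 + 5Q gives Q* = 1.6111, P* = 106.5556.
At P = 112, buyers demand (113 - 112)/4 = 0.25 while sellers would supply more, so the quantity traded is 0.25 at price 112.
CS goes from (1/2)(1.6111)(6.4444) = 5.1914 to 0.125 (computed as (113 - 112)(0.25) - (1/2)(4)(0.25)^2), a change of -5.0664.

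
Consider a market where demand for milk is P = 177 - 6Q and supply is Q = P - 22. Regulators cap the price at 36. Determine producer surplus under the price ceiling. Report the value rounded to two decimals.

Rewriting supply in inverse form: P = 22 + Q.
Free-market equilibrium: 177 - 6Q = 22 + Q gives Q* = 22.1429, P* = 44.1429.
At the ceiling price 36, quantity supplied is (36 - 22)/1 = 14; supply is the short side, so Q = 14 trades at P = 36.
PS is the triangle above supply below 36: (1/2)(14)(36 - 22) = 98.

98.00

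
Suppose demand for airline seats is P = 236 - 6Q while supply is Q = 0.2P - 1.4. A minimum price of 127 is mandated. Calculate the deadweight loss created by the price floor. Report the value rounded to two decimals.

38.67

Rewriting supply in inverse form: P = 7 + 5Q.
Without the control, 236 - 6Q = 7 + 5Q so Q* = 20.8182 and P* = 111.0909.
At the floor price 127, quantity demanded is (236 - 127)/6 = 18.1667; demand is the short side, so Q = 18.1667 trades at P = 127.
At Q = 18.1667 the demand price is 127 and the supply price is 97.8333. Deadweight loss is the triangle between the curves from 18.1667 to 20.8182: (1/2)(127 - 97.8333)(20.8182 - 18.1667) = 38.6679.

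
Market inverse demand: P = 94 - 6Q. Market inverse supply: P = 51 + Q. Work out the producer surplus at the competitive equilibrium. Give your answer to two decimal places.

18.87

Setting demand equal to supply, 43 = 7Q, so Q* = 6.1429 and P* = 57.1429.
Producer surplus is the triangle above supply below P*: (1/2)(6.1429)(57.1429 - 51) = (1/2)(6.1429)(6.1429) = 18.8673.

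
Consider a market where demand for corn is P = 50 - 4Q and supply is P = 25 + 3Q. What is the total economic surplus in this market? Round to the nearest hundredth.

44.64

Setting demand equal to supply, 25 = 7Q, so Q* = 3.5714 and P* = 35.7143.
Total surplus is the full triangle between the curves from 0 to Q*: (1/2)(3.5714)(50 - 25) = 44.6429.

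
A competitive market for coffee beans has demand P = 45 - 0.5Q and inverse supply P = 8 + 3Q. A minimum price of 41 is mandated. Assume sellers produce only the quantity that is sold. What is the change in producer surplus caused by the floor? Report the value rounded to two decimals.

0.37

Free-market equilibrium: 45 - 0.5Q = 8 + 3Q gives Q* = 10.5714, P* = 39.7143.
At the floor price 41, quantity demanded is (45 - 41)/0.5 = 8; demand is the short side, so Q = 8 trades at P = 41.
PS goes from (1/2)(10.5714)(31.7143) = 167.6327 to 168 (computed as (41 - 8)(8) - (1/2)(3)(8)^2), a change of 0.3673.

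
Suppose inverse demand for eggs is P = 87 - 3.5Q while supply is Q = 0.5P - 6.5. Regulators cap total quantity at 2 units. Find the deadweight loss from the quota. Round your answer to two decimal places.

360.82

Rewriting supply in inverse form: P = 13 + 2Q.
Without the quota, 87 - 3.5Q = 13 + 2Q gives Q* = 13.4545.
At Q = 2 the demand price is 87 - 3.5(2) = 80 and the supply price is 13 + 2(2) = 17.
DWL = (1/2)(gap between curves at 2) x (Q* - 2) = (1/2)(63)(11.4545) = 360.8182.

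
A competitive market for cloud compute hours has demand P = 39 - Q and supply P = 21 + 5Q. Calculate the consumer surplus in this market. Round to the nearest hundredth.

Set 39 - Q = 21 + 5Q, which gives 18 = 6Q, so Q* = 3 and P* = 39 - (3) = 36.
The demand choke price is 39, so CS = (1/2)(Q*)(39 - P*) = (1/2)(3)(3) = 4.5.

4.50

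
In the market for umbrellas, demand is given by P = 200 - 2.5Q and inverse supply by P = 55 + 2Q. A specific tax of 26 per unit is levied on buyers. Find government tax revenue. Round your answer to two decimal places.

687.56

Pre-tax equilibrium: 200 - 2.5Q = 55 + 2Q gives Q* = 32.2222, P* = 119.4444.
With the tax, buyers' net willingness to pay falls by 26: (200 - 26) - 2.5Q = 55 + 2Q, so Q_t = 26.4444. Buyers pay P_b = 133.8889; sellers receive P_s = P_b - 26 = 107.8889.
Tax revenue = t x Q_t = 26 x 26.4444 = 687.5556.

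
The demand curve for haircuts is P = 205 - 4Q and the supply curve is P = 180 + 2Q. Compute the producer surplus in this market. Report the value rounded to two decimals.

17.36

Setting demand equal to supply, 25 = 6Q, so Q* = 4.1667 and P* = 188.3333.
PS is the area between P* and the supply curve from 0 to Q*: (1/2)(4.1667)(8.3333) = 17.3611.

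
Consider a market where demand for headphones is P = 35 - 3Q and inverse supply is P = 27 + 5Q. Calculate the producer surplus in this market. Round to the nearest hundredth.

Equilibrium: 35 - 3Q = 27 + 5Q, so Q* = 1 and P* = 32.
Producer surplus is the triangle above supply below P*: (1/2)(1)(32 - 27) = (1/2)(1)(5) = 2.5.

2.50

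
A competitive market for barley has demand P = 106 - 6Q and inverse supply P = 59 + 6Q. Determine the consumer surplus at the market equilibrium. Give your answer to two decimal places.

Equilibrium: 106 - 6Q = 59 + 6Q, so Q* = 3.9167 and P* = 82.5.
The demand choke price is 106, so CS = (1/2)(Q*)(106 - P*) = (1/2)(3.9167)(23.5) = 46.0208.

46.02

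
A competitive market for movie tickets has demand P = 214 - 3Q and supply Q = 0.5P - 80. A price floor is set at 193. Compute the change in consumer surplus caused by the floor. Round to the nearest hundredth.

-101.46

Rewriting supply in inverse form: P = 160 + 2Q.
Free-market equilibrium: 214 - 3Q = 160 + 2Q gives Q* = 10.8, P* = 181.6.
At P = 193, buyers demand (214 - 193)/3 = 7 while sellers would supply more, so the quantity traded is 7 at price 193.
CS goes from (1/2)(10.8)(32.4) = 174.96 to 73.5 (computed as (214 - 193)(7) - (1/2)(3)(7)^2), a change of -101.46.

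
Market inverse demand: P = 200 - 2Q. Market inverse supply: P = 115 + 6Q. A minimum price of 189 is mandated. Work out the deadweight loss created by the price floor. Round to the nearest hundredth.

Free-market equilibrium: 200 - 2Q = 115 + 6Q gives Q* = 10.625, P* = 178.75.
At the floor price 189, quantity demanded is (200 - 189)/2 = 5.5; demand is the short side, so Q = 5.5 trades at P = 189.
The lost-trades triangle has base Q* - 5.5 = 5.125 and height equal to the gap between the curves at Q = 5.5, which is 189 - 148 = 41. DWL = (1/2)(5.125)(41) = 105.0625.

105.06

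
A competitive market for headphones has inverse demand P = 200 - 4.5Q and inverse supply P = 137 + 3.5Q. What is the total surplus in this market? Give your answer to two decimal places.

Set 200 - 4.5Q = 137 + 3.5Q, which gives 63 = 8Q, so Q* = 7.875 and P* = 200 - 4.5(7.875) = 164.5625.
Total surplus is the full triangle between the curves from 0 to Q*: (1/2)(7.875)(200 - 137) = 248.0625.

248.06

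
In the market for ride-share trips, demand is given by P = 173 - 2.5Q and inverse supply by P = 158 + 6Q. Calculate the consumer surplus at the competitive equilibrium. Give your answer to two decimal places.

3.89

Equilibrium: 173 - 2.5Q = 158 + 6Q, so Q* = 1.7647 and P* = 168.5882.
CS is the area between the demand curve and P* from 0 to Q*: (1/2)(1.7647)(4.4118) = 3.8927.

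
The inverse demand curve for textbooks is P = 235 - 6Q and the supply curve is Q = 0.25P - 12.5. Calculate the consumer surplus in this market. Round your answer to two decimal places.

Rewriting supply in inverse form: P = 50 + 4Q.
Set 235 - 6Q = 50 + 4Q, which gives 185 = 10Q, so Q* = 18.5 and P* = 235 - 6(18.5) = 124.
CS is the area between the demand curve and P* from 0 to Q*: (1/2)(18.5)(111) = 1026.75.

1026.75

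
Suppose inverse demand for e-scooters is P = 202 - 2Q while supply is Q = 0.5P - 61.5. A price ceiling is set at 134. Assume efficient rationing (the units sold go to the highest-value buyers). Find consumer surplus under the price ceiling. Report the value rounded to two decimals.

343.75

Rewriting supply in inverse form: P = 123 + 2Q.
Free-market equilibrium: 202 - 2Q = 123 + 2Q gives Q* = 19.75, P* = 162.5.
At the ceiling price 134, quantity supplied is (134 - 123)/2 = 5.5; supply is the short side, so Q = 5.5 trades at P = 134.
The demand price at Q = 5.5 is 191. CS is the trapezoid between demand and 134 over [0, 5.5]: (1/2)[(202 - 134) + (191 - 134)](5.5) = 343.75.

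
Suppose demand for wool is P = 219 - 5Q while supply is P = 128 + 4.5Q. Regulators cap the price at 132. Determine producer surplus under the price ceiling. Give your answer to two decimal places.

Free-market equilibrium: 219 - 5Q = 128 + 4.5Q gives Q* = 9.5789, P* = 171.1053.
At P = 132, sellers supply (132 - 128)/4.5 = 0.8889 while buyers want more, so the quantity traded is 0.8889 at price 132.
PS is the triangle above supply below 132: (1/2)(0.8889)(132 - 128) = 1.7778.

1.78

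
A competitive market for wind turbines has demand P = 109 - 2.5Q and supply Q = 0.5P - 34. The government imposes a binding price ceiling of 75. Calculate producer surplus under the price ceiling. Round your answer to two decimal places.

12.25

Rewriting supply in inverse form: P = 68 + 2Q.
Free-market equilibrium: 109 - 2.5Q = 68 + 2Q gives Q* = 9.1111, P* = 86.2222.
At P = 75, sellers supply (75 - 68)/2 = 3.5 while buyers want more, so the quantity traded is 3.5 at price 75.
PS is the triangle above supply below 75: (1/2)(3.5)(75 - 68) = 12.25.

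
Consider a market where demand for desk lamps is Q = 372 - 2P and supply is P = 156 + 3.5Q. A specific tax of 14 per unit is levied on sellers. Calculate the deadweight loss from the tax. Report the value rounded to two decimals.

24.50

Rewriting demand in inverse form: P = 186 - 0.5Q.
Without the tax, 186 - 0.5Q = 156 + 3.5Q so Q* = 7.5 and P* = 182.25.
With the tax, sellers need 14 more per unit: 186 - 0.5Q = 156 + 3.5Q + 14, so Q_t = 4. Buyers pay P_b = 184; sellers receive P_s = P_b - 14 = 170.
The welfare triangle lost has base Q* - Q_t = 3.5 and height t = 14, so DWL = (1/2)(3.5)(14) = 24.5.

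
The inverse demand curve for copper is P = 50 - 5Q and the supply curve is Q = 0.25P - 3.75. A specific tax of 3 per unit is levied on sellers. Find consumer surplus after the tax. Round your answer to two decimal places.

31.60

Rewriting supply in inverse form: P = 15 + 4Q.
Pre-tax equilibrium: 50 - 5Q = 15 + 4Q gives Q* = 3.8889, P* = 30.5556.
With the tax, sellers need 3 more per unit: 50 - 5Q = 15 + 4Q + 3, so Q_t = 3.5556. Buyers pay P_b = 32.2222; sellers receive P_s = P_b - 3 = 29.2222.
Consumer surplus is the triangle under demand above P_b: (1/2)(3.5556)(50 - 32.2222) = 31.6049.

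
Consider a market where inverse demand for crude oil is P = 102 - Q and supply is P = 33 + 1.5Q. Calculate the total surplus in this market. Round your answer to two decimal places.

Equilibrium: 102 - Q = 33 + 1.5Q, so Q* = 27.6 and P* = 74.4.
CS = (1/2)(27.6)(27.6) = 380.88 and PS = (1/2)(27.6)(41.4) = 571.32, so total surplus = 952.2.

952.20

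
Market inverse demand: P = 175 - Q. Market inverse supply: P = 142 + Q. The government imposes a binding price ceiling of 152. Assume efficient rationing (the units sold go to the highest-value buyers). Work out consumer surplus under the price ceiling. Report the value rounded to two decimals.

180.00

Without the control, 175 - Q = 142 + Q so Q* = 16.5 and P* = 158.5.
At the ceiling price 152, quantity supplied is (152 - 142)/1 = 10; supply is the short side, so Q = 10 trades at P = 152.
The demand price at Q = 10 is 165. CS is the trapezoid between demand and 152 over [0, 10]: (1/2)[(175 - 152) + (165 - 152)](10) = 180.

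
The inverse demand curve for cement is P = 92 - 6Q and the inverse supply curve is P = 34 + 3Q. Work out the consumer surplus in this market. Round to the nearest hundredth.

Equilibrium: 92 - 6Q = 34 + 3Q, so Q* = 6.4444 and P* = 53.3333.
CS is the area between the demand curve and P* from 0 to Q*: (1/2)(6.4444)(38.6667) = 124.5926.

124.59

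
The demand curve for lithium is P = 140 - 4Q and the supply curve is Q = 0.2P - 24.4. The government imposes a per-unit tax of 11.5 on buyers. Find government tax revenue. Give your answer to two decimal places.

8.31

Rewriting supply in inverse form: P = 122 + 5Q.
Without the tax, 140 - 4Q = 122 + 5Q so Q* = 2 and P* = 132.
A tax on buyers shifts demand down by 11.5: (140 - 11.5) - 4Q = 122 + 5Q, so Q_t = 0.7222. Buyers pay P_b = 137.1111; sellers receive P_s = P_b - 11.5 = 125.6111.
Tax revenue = t x Q_t = 11.5 x 0.7222 = 8.3056.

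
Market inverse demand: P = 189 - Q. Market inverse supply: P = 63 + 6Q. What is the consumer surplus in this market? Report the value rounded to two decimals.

162.00

Equilibrium: 189 - Q = 63 + 6Q, so Q* = 18 and P* = 171.
Consumer surplus is the triangle under demand above P*: (1/2)(18)(189 - 171) = (1/2)(18)(18) = 162.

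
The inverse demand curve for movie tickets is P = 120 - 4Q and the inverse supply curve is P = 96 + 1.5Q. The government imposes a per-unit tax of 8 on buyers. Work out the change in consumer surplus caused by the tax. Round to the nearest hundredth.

-21.16

Pre-tax equilibrium: 120 - 4Q = 96 + 1.5Q gives Q* = 4.3636, P* = 102.5455.
With the tax, buyers' net willingness to pay falls by 8: (120 - 8) - 4Q = 96 + 1.5Q, so Q_t = 2.9091. Buyers pay P_b = 108.3636; sellers receive P_s = P_b - 8 = 100.3636.
CS falls from (1/2)(4.3636)(17.4545) = 38.0826 to (1/2)(2.9091)(11.6364) = 16.9256, a change of -21.157.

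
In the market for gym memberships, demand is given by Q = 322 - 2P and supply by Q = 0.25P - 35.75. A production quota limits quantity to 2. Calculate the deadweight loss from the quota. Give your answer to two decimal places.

9.00

Rewriting demand in inverse form: P = 161 - 0.5Q.
Rewriting supply in inverse form: P = 143 + 4Q.
Without the quota, 161 - 0.5Q = 143 + 4Q gives Q* = 4.
At Q = 2 the demand price is 161 - 0.5(2) = 160 and the supply price is 143 + 4(2) = 151.
Deadweight loss is the triangle between the curves from 2 to 4: (1/2)(160 - 151)(4 - 2) = 9.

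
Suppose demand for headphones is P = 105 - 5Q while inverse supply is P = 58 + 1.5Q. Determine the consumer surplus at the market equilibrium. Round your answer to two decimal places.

Setting demand equal to supply, 47 = 6.5Q, so Q* = 7.2308 and P* = 68.8462.
CS is the area between the demand curve and P* from 0 to Q*: (1/2)(7.2308)(36.1538) = 130.7101.

130.71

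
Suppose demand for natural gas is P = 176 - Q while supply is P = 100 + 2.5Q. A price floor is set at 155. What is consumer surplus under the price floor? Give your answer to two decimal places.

Free-market equilibrium: 176 - Q = 100 + 2.5Q gives Q* = 21.7143, P* = 154.2857.
At P = 155, buyers demand (176 - 155)/1 = 21 while sellers would supply more, so the quantity traded is 21 at price 155.
CS is the triangle under demand above 155: (1/2)(21)(176 - 155) = 220.5.

220.50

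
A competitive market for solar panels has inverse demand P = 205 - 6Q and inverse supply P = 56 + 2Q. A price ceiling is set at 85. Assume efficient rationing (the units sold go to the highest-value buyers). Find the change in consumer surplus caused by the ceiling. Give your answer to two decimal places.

Without the control, 205 - 6Q = 56 + 2Q so Q* = 18.625 and P* = 93.25.
At P = 85, sellers supply (85 - 56)/2 = 14.5 while buyers want more, so the quantity traded is 14.5 at price 85.
CS goes from (1/2)(18.625)(111.75) = 1040.6719 to 1109.25 (computed as (205 - 85)(14.5) - (1/2)(6)(14.5)^2), a change of 68.5781.

68.58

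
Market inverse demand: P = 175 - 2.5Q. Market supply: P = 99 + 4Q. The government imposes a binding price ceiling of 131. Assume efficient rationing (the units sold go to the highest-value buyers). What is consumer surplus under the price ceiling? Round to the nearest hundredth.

Without the control, 175 - 2.5Q = 99 + 4Q so Q* = 11.6923 and P* = 145.7692.
At the ceiling price 131, quantity supplied is (131 - 99)/4 = 8; supply is the short side, so Q = 8 trades at P = 131.
The demand price at Q = 8 is 155. CS is the trapezoid between demand and 131 over [0, 8]: (1/2)[(175 - 131) + (155 - 131)](8) = 272.

272.00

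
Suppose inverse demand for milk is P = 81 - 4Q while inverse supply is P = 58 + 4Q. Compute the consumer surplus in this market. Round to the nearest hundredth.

Setting demand equal to supply, 23 = 8Q, so Q* = 2.875 and P* = 69.5.
CS is the area between the demand curve and P* from 0 to Q*: (1/2)(2.875)(11.5) = 16.5312.

16.53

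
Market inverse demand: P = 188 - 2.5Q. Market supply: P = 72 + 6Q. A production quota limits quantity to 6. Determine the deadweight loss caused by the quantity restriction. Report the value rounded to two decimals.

Unrestricted equilibrium: Q* = (188 - 72)/(2.5 + 6) = 13.6471.
At Q = 6 the demand price is 188 - 2.5(6) = 173 and the supply price is 72 + 6(6) = 108.
DWL = (1/2)(gap between curves at 6) x (Q* - 6) = (1/2)(65)(7.6471) = 248.5294.

248.53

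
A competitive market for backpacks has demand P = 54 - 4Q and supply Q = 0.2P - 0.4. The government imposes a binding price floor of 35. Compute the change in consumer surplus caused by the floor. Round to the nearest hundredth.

-21.64

Rewriting supply in inverse form: P = 2 + 5Q.
Free-market equilibrium: 54 - 4Q = 2 + 5Q gives Q* = 5.7778, P* = 30.8889.
At P = 35, buyers demand (54 - 35)/4 = 4.75 while sellers would supply more, so the quantity traded is 4.75 at price 35.
CS goes from (1/2)(5.7778)(23.1111) = 66.7654 to 45.125 (computed as (54 - 35)(4.75) - (1/2)(4)(4.75)^2), a change of -21.6404.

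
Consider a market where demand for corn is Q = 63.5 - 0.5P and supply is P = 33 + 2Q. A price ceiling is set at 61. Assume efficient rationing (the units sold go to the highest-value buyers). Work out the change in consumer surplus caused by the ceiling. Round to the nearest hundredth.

Rewriting demand in inverse form: P = 127 - 2Q.
Without the control, 127 - 2Q = 33 + 2Q so Q* = 23.5 and P* = 80.
At P = 61, sellers supply (61 - 33)/2 = 14 while buyers want more, so the quantity traded is 14 at price 61.
CS goes from (1/2)(23.5)(47) = 552.25 to 728 (computed as (127 - 61)(14) - (1/2)(2)(14)^2), a change of 175.75.

175.75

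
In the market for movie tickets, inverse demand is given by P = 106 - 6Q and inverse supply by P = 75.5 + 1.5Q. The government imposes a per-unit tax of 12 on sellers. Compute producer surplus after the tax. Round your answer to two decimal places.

4.56

Without the tax, 106 - 6Q = 75.5 + 1.5Q so Q* = 4.0667 and P* = 81.6.
A tax on sellers shifts supply up by 12: 106 - 6Q = 75.5 + 1.5Q + 12, so Q_t = 2.4667. Buyers pay P_b = 91.2; sellers receive P_s = P_b - 12 = 79.2.
PS = (1/2)(Q_t)(P_s - 75.5) = (1/2)(2.4667)(3.7) = 4.5633.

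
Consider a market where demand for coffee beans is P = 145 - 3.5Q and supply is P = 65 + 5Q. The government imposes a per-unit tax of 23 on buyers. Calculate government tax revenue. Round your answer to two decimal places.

Without the tax, 145 - 3.5Q = 65 + 5Q so Q* = 9.4118 and P* = 112.0588.
A tax on buyers shifts demand down by 23: (145 - 23) - 3.5Q = 65 + 5Q, so Q_t = 6.7059. Buyers pay P_b = 121.5294; sellers receive P_s = P_b - 23 = 98.5294.
Revenue is the tax times quantity traded: 23 x 6.7059 = 154.2353.

154.24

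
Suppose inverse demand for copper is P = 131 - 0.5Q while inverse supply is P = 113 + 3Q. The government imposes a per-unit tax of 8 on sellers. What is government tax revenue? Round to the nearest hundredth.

Pre-tax equilibrium: 131 - 0.5Q = 113 + 3Q gives Q* = 5.1429, P* = 128.4286.
A tax on sellers shifts supply up by 8: 131 - 0.5Q = 113 + 3Q + 8, so Q_t = 2.8571. Buyers pay P_b = 129.5714; sellers receive P_s = P_b - 8 = 121.5714.
Revenue is the tax times quantity traded: 8 x 2.8571 = 22.8571.

22.86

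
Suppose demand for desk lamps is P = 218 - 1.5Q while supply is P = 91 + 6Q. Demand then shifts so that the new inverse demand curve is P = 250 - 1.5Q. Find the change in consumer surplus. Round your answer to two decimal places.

Initial equilibrium: Q_0 = 16.9333, P_0 = 192.6; CS_0 = (1/2)(16.9333)(25.4) = 215.0533, PS_0 = (1/2)(16.9333)(101.6) = 860.2133.
New equilibrium: 250 - 1.5Q = 91 + 6Q gives Q_1 = 21.2, P_1 = 218.2; CS_1 = 337.08, PS_1 = 1348.32.
Change in consumer surplus = 337.08 - 215.0533 = 122.0267.

122.03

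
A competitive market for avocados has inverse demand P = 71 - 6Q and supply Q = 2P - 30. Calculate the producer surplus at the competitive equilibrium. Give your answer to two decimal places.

Rewriting supply in inverse form: P = 15 + 0.5Q.
Equilibrium: 71 - 6Q = 15 + 0.5Q, so Q* = 8.6154 and P* = 19.3077.
Producer surplus is the triangle above supply below P*: (1/2)(8.6154)(19.3077 - 15) = (1/2)(8.6154)(4.3077) = 18.5562.

18.56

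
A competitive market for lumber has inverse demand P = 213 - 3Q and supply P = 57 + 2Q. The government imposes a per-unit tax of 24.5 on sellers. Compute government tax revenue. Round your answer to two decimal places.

Without the tax, 213 - 3Q = 57 + 2Q so Q* = 31.2 and P* = 119.4.
A tax on sellers shifts supply up by 24.5: 213 - 3Q = 57 + 2Q + 24.5, so Q_t = 26.3. Buyers pay P_b = 134.1; sellers receive P_s = P_b - 24.5 = 109.6.
Revenue is the tax times quantity traded: 24.5 x 26.3 = 644.35.

644.35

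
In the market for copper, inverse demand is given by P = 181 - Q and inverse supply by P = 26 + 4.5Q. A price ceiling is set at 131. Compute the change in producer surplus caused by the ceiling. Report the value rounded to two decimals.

-561.98

Without the control, 181 - Q = 26 + 4.5Q so Q* = 28.1818 and P* = 152.8182.
At P = 131, sellers supply (131 - 26)/4.5 = 23.3333 while buyers want more, so the quantity traded is 23.3333 at price 131.
PS goes from (1/2)(28.1818)(126.8182) = 1786.9835 to 1225 (computed as (131 - 26)(23.3333) - (1/2)(4.5)(23.3333)^2), a change of -561.9835.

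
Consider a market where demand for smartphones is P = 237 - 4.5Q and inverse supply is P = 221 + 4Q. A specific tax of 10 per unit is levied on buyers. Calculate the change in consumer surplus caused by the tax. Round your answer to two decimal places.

-6.85

Pre-tax equilibrium: 237 - 4.5Q = 221 + 4Q gives Q* = 1.8824, P* = 228.5294.
A tax on buyers shifts demand down by 10: (237 - 10) - 4.5Q = 221 + 4Q, so Q_t = 0.7059. Buyers pay P_b = 233.8235; sellers receive P_s = P_b - 10 = 223.8235.
CS falls from (1/2)(1.8824)(8.4706) = 7.9723 to (1/2)(0.7059)(3.1765) = 1.1211, a change of -6.8512.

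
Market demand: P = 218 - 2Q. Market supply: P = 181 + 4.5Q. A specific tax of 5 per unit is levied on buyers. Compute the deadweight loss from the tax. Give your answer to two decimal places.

Without the tax, 218 - 2Q = 181 + 4.5Q so Q* = 5.6923 and P* = 206.6154.
With the tax, buyers' net willingness to pay falls by 5: (218 - 5) - 2Q = 181 + 4.5Q, so Q_t = 4.9231. Buyers pay P_b = 208.1538; sellers receive P_s = P_b - 5 = 203.1538.
The welfare triangle lost has base Q* - Q_t = 0.7692 and height t = 5, so DWL = (1/2)(0.7692)(5) = 1.9231.

1.92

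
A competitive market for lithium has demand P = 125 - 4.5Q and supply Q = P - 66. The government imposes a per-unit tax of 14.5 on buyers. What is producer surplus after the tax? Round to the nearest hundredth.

32.73

Rewriting supply in inverse form: P = 66 + Q.
Without the tax, 125 - 4.5Q = 66 + Q so Q* = 10.7273 and P* = 76.7273.
With the tax, buyers' net willingness to pay falls by 14.5: (125 - 14.5) - 4.5Q = 66 + Q, so Q_t = 8.0909. Buyers pay P_b = 88.5909; sellers receive P_s = P_b - 14.5 = 74.0909.
Producer surplus is the triangle above supply below P_s: (1/2)(8.0909)(74.0909 - 66) = 32.7314.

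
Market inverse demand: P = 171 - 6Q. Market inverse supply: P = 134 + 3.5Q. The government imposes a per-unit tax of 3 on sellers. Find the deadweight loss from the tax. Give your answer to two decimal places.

0.47

Without the tax, 171 - 6Q = 134 + 3.5Q so Q* = 3.8947 and P* = 147.6316.
A tax on sellers shifts supply up by 3: 171 - 6Q = 134 + 3.5Q + 3, so Q_t = 3.5789. Buyers pay P_b = 149.5263; sellers receive P_s = P_b - 3 = 146.5263.
The welfare triangle lost has base Q* - Q_t = 0.3158 and height t = 3, so DWL = (1/2)(0.3158)(3) = 0.4737.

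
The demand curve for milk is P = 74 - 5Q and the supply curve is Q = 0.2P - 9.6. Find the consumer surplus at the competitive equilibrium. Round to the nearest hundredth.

Rewriting supply in inverse form: P = 48 + 5Q.
Setting demand equal to supply, 26 = 10Q, so Q* = 2.6 and P* = 61.
The demand choke price is 74, so CS = (1/2)(Q*)(74 - P*) = (1/2)(2.6)(13) = 16.9.

16.90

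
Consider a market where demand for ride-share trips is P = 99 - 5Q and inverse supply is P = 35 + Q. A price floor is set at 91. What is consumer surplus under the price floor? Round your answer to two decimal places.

6.40

Without the control, 99 - 5Q = 35 + Q so Q* = 10.6667 and P* = 45.6667.
At the floor price 91, quantity demanded is (99 - 91)/5 = 1.6; demand is the short side, so Q = 1.6 trades at P = 91.
CS is the triangle under demand above 91: (1/2)(1.6)(99 - 91) = 6.4.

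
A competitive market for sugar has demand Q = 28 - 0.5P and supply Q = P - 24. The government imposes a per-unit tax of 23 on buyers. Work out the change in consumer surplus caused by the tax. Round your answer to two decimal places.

-104.78

Rewriting demand in inverse form: P = 56 - 2Q.
Rewriting supply in inverse form: P = 24 + Q.
Pre-tax equilibrium: 56 - 2Q = 24 + Q gives Q* = 10.6667, P* = 34.6667.
A tax on buyers shifts demand down by 23: (56 - 23) - 2Q = 24 + Q, so Q_t = 3. Buyers pay P_b = 50; sellers receive P_s = P_b - 23 = 27.
Consumers lose the trapezoid between P* and P_b out to Q_t plus the triangle from Q_t to Q*: change in CS = 9 - 113.7778 = -104.7778.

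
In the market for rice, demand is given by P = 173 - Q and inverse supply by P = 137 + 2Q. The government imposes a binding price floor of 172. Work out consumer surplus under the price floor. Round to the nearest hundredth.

0.50

Free-market equilibrium: 173 - Q = 137 + 2Q gives Q* = 12, P* = 161.
At P = 172, buyers demand (173 - 172)/1 = 1 while sellers would supply more, so the quantity traded is 1 at price 172.
CS is the triangle under demand above 172: (1/2)(1)(173 - 172) = 0.5.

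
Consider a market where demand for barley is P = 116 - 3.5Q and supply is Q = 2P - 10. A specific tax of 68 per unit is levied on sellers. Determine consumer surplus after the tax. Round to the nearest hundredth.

Rewriting supply in inverse form: P = 5 + 0.5Q.
Pre-tax equilibrium: 116 - 3.5Q = 5 + 0.5Q gives Q* = 27.75, P* = 18.875.
A tax on sellers shifts supply up by 68: 116 - 3.5Q = 5 + 0.5Q + 68, so Q_t = 10.75. Buyers pay P_b = 78.375; sellers receive P_s = P_b - 68 = 10.375.
Consumer surplus is the triangle under demand above P_b: (1/2)(10.75)(116 - 78.375) = 202.2344.

202.23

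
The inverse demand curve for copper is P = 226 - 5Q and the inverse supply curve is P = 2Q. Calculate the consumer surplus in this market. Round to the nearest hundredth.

2605.92

Setting demand equal to supply, 226 = 7Q, so Q* = 32.2857 and P* = 64.5714.
Consumer surplus is the triangle under demand above P*: (1/2)(32.2857)(226 - 64.5714) = (1/2)(32.2857)(161.4286) = 2605.9184.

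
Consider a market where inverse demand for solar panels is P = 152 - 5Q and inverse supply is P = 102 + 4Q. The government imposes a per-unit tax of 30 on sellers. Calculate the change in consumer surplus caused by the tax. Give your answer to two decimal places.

-64.81

Without the tax, 152 - 5Q = 102 + 4Q so Q* = 5.5556 and P* = 124.2222.
A tax on sellers shifts supply up by 30: 152 - 5Q = 102 + 4Q + 30, so Q_t = 2.2222. Buyers pay P_b = 140.8889; sellers receive P_s = P_b - 30 = 110.8889.
CS falls from (1/2)(5.5556)(27.7778) = 77.1605 to (1/2)(2.2222)(11.1111) = 12.3457, a change of -64.8148.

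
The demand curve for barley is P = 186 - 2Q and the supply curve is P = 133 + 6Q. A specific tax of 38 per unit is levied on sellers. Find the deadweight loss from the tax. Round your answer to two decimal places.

Pre-tax equilibrium: 186 - 2Q = 133 + 6Q gives Q* = 6.625, P* = 172.75.
A tax on sellers shifts supply up by 38: 186 - 2Q = 133 + 6Q + 38, so Q_t = 1.875. Buyers pay P_b = 182.25; sellers receive P_s = P_b - 38 = 144.25.
Deadweight loss is the triangle between the curves from Q_t to Q*: (1/2)(6.625 - 1.875)(38) = 90.25.

90.25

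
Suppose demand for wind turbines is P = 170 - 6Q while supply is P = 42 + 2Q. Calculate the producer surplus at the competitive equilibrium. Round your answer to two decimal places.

256.00

Set 170 - 6Q = 42 + 2Q, which gives 128 = 8Q, so Q* = 16 and P* = 170 - 6(16) = 74.
The supply curve's price intercept is 42, so PS = (1/2)(Q*)(P* - 42) = (1/2)(16)(32) = 256.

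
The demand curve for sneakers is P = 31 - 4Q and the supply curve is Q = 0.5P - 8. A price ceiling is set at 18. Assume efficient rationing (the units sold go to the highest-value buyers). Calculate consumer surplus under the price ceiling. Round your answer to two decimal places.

11.00

Rewriting supply in inverse form: P = 16 + 2Q.
Free-market equilibrium: 31 - 4Q = 16 + 2Q gives Q* = 2.5, P* = 21.
At the ceiling price 18, quantity supplied is (18 - 16)/2 = 1; supply is the short side, so Q = 1 trades at P = 18.
The demand price at Q = 1 is 27. CS is the trapezoid between demand and 18 over [0, 1]: (1/2)[(31 - 18) + (27 - 18)](1) = 11.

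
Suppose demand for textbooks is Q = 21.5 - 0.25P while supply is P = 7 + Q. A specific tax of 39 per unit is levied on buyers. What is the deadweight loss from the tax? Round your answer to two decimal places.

Rewriting demand in inverse form: P = 86 - 4Q.
Without the tax, 86 - 4Q = 7 + Q so Q* = 15.8 and P* = 22.8.
A tax on buyers shifts demand down by 39: (86 - 39) - 4Q = 7 + Q, so Q_t = 8. Buyers pay P_b = 54; sellers receive P_s = P_b - 39 = 15.
The welfare triangle lost has base Q* - Q_t = 7.8 and height t = 39, so DWL = (1/2)(7.8)(39) = 152.1.

152.10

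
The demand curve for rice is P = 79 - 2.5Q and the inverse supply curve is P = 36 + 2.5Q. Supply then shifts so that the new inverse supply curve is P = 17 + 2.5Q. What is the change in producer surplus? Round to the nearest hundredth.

99.75

Initial equilibrium: Q_0 = 8.6, P_0 = 57.5; CS_0 = (1/2)(8.6)(21.5) = 92.45, PS_0 = (1/2)(8.6)(21.5) = 92.45.
New equilibrium: 79 - 2.5Q = 17 + 2.5Q gives Q_1 = 12.4, P_1 = 48; CS_1 = 192.2, PS_1 = 192.2.
Change in producer surplus = 192.2 - 92.45 = 99.75.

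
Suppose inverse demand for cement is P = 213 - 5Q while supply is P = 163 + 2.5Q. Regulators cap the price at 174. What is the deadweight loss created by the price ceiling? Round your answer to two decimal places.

19.27

Without the control, 213 - 5Q = 163 + 2.5Q so Q* = 6.6667 and P* = 179.6667.
At P = 174, sellers supply (174 - 163)/2.5 = 4.4 while buyers want more, so the quantity traded is 4.4 at price 174.
At Q = 4.4 the demand price is 191 and the supply price is 174. Deadweight loss is the triangle between the curves from 4.4 to 6.6667: (1/2)(191 - 174)(6.6667 - 4.4) = 19.2667.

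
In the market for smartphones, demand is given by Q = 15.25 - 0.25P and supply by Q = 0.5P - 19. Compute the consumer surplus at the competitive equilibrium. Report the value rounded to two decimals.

29.39

Rewriting demand in inverse form: P = 61 - 4Q.
Rewriting supply in inverse form: P = 38 + 2Q.
Setting demand equal to supply, 23 = 6Q, so Q* = 3.8333 and P* = 45.6667.
The demand choke price is 61, so CS = (1/2)(Q*)(61 - P*) = (1/2)(3.8333)(15.3333) = 29.3889.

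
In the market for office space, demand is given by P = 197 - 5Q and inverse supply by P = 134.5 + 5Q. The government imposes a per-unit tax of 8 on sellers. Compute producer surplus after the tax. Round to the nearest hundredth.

Without the tax, 197 - 5Q = 134.5 + 5Q so Q* = 6.25 and P* = 165.75.
With the tax, sellers need 8 more per unit: 197 - 5Q = 134.5 + 5Q + 8, so Q_t = 5.45. Buyers pay P_b = 169.75; sellers receive P_s = P_b - 8 = 161.75.
Producer surplus is the triangle above supply below P_s: (1/2)(5.45)(161.75 - 134.5) = 74.2562.

74.26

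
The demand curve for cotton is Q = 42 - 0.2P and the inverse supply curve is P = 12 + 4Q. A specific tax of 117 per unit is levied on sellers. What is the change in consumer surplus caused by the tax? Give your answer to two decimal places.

Rewriting demand in inverse form: P = 210 - 5Q.
Without the tax, 210 - 5Q = 12 + 4Q so Q* = 22 and P* = 100.
A tax on sellers shifts supply up by 117: 210 - 5Q = 12 + 4Q + 117, so Q_t = 9. Buyers pay P_b = 165; sellers receive P_s = P_b - 117 = 48.
Consumers lose the trapezoid between P* and P_b out to Q_t plus the triangle from Q_t to Q*: change in CS = 202.5 - 1210 = -1007.5.

-1007.50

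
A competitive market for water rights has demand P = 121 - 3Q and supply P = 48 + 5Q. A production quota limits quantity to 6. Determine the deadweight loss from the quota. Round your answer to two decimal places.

39.06

Without the quota, 121 - 3Q = 48 + 5Q gives Q* = 9.125.
At Q = 6 the demand price is 121 - 3(6) = 103 and the supply price is 48 + 5(6) = 78.
DWL = (1/2)(gap between curves at 6) x (Q* - 6) = (1/2)(25)(3.125) = 39.0625.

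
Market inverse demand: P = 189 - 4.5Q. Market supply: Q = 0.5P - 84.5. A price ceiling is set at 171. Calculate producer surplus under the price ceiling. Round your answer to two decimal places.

1.00

Rewriting supply in inverse form: P = 169 + 2Q.
Without the control, 189 - 4.5Q = 169 + 2Q so Q* = 3.0769 and P* = 175.1538.
At P = 171, sellers supply (171 - 169)/2 = 1 while buyers want more, so the quantity traded is 1 at price 171.
PS is the triangle above supply below 171: (1/2)(1)(171 - 169) = 1.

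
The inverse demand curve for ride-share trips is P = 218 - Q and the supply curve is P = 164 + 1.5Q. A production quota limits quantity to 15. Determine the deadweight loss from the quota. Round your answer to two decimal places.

54.45

Without the quota, 218 - Q = 164 + 1.5Q gives Q* = 21.6.
At Q = 15 the demand price is 218 - (15) = 203 and the supply price is 164 + 1.5(15) = 186.5.
Deadweight loss is the triangle between the curves from 15 to 21.6: (1/2)(203 - 186.5)(21.6 - 15) = 54.45.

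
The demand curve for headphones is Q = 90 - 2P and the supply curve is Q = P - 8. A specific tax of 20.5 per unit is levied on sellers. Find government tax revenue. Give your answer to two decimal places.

Rewriting demand in inverse form: P = 45 - 0.5Q.
Rewriting supply in inverse form: P = 8 + Q.
Pre-tax equilibrium: 45 - 0.5Q = 8 + Q gives Q* = 24.6667, P* = 32.6667.
With the tax, sellers need 20.5 more per unit: 45 - 0.5Q = 8 + Q + 20.5, so Q_t = 11. Buyers pay P_b = 39.5; sellers receive P_s = P_b - 20.5 = 19.
Tax revenue = t x Q_t = 20.5 x 11 = 225.5.

225.50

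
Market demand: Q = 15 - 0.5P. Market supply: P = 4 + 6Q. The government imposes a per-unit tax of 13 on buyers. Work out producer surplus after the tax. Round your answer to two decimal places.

Rewriting demand in inverse form: P = 30 - 2Q.
Pre-tax equilibrium: 30 - 2Q = 4 + 6Q gives Q* = 3.25, P* = 23.5.
A tax on buyers shifts demand down by 13: (30 - 13) - 2Q = 4 + 6Q, so Q_t = 1.625. Buyers pay P_b = 26.75; sellers receive P_s = P_b - 13 = 13.75.
Producer surplus is the triangle above supply below P_s: (1/2)(1.625)(13.75 - 4) = 7.9219.

7.92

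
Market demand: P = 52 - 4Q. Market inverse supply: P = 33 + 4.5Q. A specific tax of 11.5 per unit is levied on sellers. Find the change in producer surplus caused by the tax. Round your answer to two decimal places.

Pre-tax equilibrium: 52 - 4Q = 33 + 4.5Q gives Q* = 2.2353, P* = 43.0588.
With the tax, sellers need 11.5 more per unit: 52 - 4Q = 33 + 4.5Q + 11.5, so Q_t = 0.8824. Buyers pay P_b = 48.4706; sellers receive P_s = P_b - 11.5 = 36.9706.
PS falls from (1/2)(2.2353)(10.0588) = 11.2422 to (1/2)(0.8824)(3.9706) = 1.7517, a change of -9.4905.

-9.49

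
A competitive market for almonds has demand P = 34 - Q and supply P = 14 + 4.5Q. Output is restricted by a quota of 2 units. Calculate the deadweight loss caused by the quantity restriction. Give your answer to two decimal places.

7.36

Without the quota, 34 - Q = 14 + 4.5Q gives Q* = 3.6364.
At Q = 2 the demand price is 34 - (2) = 32 and the supply price is 14 + 4.5(2) = 23.
DWL = (1/2)(gap between curves at 2) x (Q* - 2) = (1/2)(9)(1.6364) = 7.3636.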